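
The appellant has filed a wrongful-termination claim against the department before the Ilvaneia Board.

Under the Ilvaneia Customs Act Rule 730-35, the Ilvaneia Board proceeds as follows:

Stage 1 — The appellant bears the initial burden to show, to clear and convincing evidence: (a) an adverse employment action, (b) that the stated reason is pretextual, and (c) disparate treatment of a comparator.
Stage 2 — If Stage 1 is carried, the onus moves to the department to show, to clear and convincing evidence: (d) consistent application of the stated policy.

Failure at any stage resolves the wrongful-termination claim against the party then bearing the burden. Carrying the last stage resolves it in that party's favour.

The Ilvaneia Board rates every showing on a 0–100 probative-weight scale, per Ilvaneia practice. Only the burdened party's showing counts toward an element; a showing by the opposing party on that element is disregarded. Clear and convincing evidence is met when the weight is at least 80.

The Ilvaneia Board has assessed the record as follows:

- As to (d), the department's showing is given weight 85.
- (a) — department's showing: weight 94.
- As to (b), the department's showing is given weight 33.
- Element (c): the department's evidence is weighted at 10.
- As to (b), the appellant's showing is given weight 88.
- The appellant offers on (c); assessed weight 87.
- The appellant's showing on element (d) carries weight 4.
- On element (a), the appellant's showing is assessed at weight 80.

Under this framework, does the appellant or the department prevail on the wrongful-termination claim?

Stage 1 (appellant, clear and convincing evidence, weight is at least 80): (a) 80 (department's 94 disregarded) ≥ 80 — meets; (b) 88 (department's 33 disregarded) ≥ 80 — meets; (c) 87 (department's 10 disregarded) ≥ 80 — meets.
  Stage 1 is satisfied; the onus moves to the department.
Stage 2 (department, clear and convincing evidence, weight is at least 80): (d) 85 (appellant's 4 disregarded) ≥ 80 — meets.
  The department carries the last stage.
With every stage satisfied, the department prevails.

department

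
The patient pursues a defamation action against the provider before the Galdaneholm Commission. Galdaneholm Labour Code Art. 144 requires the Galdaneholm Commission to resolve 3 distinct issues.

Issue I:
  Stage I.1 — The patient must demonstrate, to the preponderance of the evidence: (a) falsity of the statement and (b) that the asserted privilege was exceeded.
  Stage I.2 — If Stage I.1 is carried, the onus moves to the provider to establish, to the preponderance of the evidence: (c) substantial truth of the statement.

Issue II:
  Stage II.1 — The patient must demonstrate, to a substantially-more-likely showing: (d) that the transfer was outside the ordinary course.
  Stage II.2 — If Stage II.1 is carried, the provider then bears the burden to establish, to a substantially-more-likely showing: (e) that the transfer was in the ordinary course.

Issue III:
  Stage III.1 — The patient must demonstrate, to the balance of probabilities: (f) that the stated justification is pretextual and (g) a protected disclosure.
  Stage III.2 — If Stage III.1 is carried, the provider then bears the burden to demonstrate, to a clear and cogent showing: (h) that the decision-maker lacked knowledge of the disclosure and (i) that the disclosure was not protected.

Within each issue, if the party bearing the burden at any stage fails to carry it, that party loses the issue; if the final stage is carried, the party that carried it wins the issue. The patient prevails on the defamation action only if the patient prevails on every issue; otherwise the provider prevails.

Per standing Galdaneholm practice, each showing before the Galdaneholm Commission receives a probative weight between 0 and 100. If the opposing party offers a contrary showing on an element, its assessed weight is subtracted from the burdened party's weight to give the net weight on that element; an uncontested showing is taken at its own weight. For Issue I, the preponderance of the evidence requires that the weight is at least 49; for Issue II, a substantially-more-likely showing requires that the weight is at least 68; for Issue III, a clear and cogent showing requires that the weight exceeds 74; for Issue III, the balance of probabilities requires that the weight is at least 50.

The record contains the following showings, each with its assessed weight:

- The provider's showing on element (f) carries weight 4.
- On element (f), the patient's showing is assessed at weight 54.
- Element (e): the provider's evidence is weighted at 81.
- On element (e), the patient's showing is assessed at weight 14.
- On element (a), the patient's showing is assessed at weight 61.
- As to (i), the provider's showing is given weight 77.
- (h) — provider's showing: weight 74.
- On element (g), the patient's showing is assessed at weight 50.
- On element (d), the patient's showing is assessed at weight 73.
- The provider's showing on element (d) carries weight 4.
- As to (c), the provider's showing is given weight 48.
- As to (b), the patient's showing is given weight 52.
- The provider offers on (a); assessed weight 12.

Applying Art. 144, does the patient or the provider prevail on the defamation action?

— Issue I —
At Stage I.1 the patient must meet the preponderance of the evidence (weight is at least 49): on (a) the weight is 61 less the opposing 12 gives net 49, ≥ 49, so (a) meets the standard; on (b) the weight is 52, ≥ 49, so (b) meets the standard.
  All elements met. The burden passes to the provider.
At Stage I.2 the provider must meet the preponderance of the evidence (weight is at least 49): on (c) the weight is 48, < 49, so (c) does not meet the standard.
  Stage I.2 not carried; the provider fails its burden.
The analysis ends at Stage I.2; the patient prevails on this issue.
— Issue II —
At Stage II.1 the patient must meet a substantially-more-likely showing (weight is at least 68): on (d) the weight is 73 less the opposing 4 gives net 69, which does reach 68, so (d) meets the standard.
  The patient carries Stage II.1; the provider now bears the burden.
At Stage II.2 the provider must meet a substantially-more-likely showing (weight is at least 68): on (e) the weight is 81 less the opposing 14 gives net 67, < 68, so (e) does not meet the standard.
  Not every element is met, so the provider fails to carry Stage II.2.
The patient prevails on this issue.
— Issue III —
At Stage III.1 the patient must meet the balance of probabilities (weight is at least 50): on (f) the weight is 54 less the opposing 4 gives net 50, which does reach 50, so (f) meets the standard; on (g) the weight is 50, which does reach 50, so (g) meets the standard.
  Stage III.1 is satisfied; the onus moves to the provider.
At Stage III.2 the provider must meet a clear and cogent showing (weight exceeds 74): on (h) the weight is 74, ≤ 74, so (h) does not meet the standard; on (i) the weight is 77, which does exceed 74, so (i) meets the standard.
  The provider does not carry Stage III.2.
The analysis ends at Stage III.2; the patient prevails on this issue.
Per-issue: Issue I → patient; Issue II → patient; Issue III → patient. The patient must prevail on every issue; overall, the patient prevails.

patient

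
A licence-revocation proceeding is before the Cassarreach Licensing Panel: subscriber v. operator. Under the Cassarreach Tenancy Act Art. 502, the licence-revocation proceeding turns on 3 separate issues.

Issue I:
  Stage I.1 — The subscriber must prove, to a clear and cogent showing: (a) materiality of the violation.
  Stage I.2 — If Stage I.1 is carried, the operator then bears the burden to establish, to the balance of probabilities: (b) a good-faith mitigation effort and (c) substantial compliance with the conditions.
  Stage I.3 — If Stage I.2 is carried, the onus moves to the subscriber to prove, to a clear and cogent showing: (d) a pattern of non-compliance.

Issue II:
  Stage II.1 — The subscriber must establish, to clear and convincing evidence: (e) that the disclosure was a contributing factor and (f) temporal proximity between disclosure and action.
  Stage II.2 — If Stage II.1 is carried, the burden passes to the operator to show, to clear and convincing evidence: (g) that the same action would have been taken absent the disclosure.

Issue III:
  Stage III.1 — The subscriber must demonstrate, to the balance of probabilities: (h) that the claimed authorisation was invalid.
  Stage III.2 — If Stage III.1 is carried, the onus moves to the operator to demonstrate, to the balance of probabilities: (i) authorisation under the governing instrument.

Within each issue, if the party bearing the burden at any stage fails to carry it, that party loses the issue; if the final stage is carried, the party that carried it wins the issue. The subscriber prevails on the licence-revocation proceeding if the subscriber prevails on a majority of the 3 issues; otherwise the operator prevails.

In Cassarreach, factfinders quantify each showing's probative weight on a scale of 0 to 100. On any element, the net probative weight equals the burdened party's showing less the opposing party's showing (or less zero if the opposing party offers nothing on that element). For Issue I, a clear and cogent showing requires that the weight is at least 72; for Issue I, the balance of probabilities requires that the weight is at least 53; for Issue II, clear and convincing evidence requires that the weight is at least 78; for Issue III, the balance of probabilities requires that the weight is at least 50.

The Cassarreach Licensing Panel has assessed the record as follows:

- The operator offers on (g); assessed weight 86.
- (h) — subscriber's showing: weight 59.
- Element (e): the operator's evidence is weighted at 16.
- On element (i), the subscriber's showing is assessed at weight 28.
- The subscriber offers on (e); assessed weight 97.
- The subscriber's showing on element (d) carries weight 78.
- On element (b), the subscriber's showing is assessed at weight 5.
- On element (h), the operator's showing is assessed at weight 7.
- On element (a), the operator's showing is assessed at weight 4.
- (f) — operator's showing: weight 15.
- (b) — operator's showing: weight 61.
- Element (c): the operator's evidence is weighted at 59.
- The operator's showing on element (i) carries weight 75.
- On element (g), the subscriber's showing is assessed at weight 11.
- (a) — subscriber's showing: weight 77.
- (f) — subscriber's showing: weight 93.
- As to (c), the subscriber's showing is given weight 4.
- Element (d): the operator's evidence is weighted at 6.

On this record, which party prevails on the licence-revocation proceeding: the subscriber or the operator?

subscriber

— Issue I —
Stage I.1 — burden on subscriber; standard: a clear and cogent showing (weight is at least 72).
    (a): 77 − 4 = 73 ≥ 72 [met]
  Stage I.1 is satisfied; the onus moves to the operator.
Stage I.2 — burden on operator; standard: the balance of probabilities (weight is at least 53).
    (b): 61 − 5 = 56 ≥ 53 [met]
    (c): 59 − 4 = 55 ≥ 53 [met]
  Stage I.2 is satisfied; the onus moves to the subscriber.
Stage I.3 — burden on subscriber; standard: a clear and cogent showing (weight is at least 72).
    (d): 78 − 6 = 72 ≥ 72 [met]
  All elements met at the final stage.
All stages carried — the subscriber prevails on this issue.
— Issue II —
Stage II.1 — burden on subscriber; standard: clear and convincing evidence (weight is at least 78).
    (e): 97 − 16 = 81 ≥ 78 [met]
    (f): 93 − 15 = 78 ≥ 78 [met]
  Stage II.1 is satisfied; the onus moves to the operator.
Stage II.2 — burden on operator; standard: clear and convincing evidence (weight is at least 78).
    (g): 86 − 11 = 75 < 78 [not met]
  Not every element is met, so the operator fails to carry Stage II.2.
The subscriber prevails on this issue.
— Issue III —
Stage III.1 — burden on subscriber; standard: the balance of probabilities (weight is at least 50).
    (h): 59 − 7 = 52 ≥ 50 [met]
  The subscriber carries Stage III.1; the operator now bears the burden.
Stage III.2 — burden on operator; standard: the balance of probabilities (weight is at least 50).
    (i): 75 − 28 = 47 < 50 [not met]
  The operator does not carry Stage III.2.
The subscriber prevails on this issue.
Per-issue: Issue I → subscriber; Issue II → subscriber; Issue III → subscriber. The subscriber must prevail on a majority of issues; overall, the subscriber prevails.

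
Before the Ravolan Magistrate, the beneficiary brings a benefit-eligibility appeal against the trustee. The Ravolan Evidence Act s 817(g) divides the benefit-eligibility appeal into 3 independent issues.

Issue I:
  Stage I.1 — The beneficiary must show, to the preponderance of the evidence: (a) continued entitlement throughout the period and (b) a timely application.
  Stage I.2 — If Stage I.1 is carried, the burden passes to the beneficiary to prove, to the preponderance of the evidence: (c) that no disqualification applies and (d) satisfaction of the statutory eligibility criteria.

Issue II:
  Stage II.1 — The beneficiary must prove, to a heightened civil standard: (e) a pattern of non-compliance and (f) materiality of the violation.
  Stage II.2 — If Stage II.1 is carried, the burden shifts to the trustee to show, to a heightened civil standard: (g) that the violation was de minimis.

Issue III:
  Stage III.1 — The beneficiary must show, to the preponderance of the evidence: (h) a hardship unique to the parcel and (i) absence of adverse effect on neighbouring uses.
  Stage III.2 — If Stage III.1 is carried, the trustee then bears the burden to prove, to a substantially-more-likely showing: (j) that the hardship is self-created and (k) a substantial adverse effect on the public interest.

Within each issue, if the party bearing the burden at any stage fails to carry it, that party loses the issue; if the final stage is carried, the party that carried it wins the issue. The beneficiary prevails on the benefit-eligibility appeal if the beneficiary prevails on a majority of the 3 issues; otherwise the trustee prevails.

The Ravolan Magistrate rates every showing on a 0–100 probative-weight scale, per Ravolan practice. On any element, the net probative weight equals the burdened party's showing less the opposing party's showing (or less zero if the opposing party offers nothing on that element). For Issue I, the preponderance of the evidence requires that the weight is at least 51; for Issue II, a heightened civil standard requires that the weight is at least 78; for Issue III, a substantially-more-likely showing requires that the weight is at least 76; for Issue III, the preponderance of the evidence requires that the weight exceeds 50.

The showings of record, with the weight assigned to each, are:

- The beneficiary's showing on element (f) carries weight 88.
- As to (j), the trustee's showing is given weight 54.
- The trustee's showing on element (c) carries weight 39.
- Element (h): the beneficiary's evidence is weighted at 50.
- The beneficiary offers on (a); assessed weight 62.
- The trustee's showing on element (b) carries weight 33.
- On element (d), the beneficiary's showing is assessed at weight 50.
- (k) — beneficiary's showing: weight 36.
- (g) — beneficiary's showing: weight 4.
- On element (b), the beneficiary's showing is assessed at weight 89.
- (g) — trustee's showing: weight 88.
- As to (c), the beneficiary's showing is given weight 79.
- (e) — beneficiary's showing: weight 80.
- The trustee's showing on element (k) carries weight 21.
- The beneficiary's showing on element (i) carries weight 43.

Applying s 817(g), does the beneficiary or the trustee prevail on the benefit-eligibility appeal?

— Issue I —
Stage I.1 — burden on beneficiary; standard: the preponderance of the evidence (weight is at least 51).
    (a): 62 ≥ 51 [met]
    (b): 89 − 33 = 56 ≥ 51 [met]
  Stage I.1 is satisfied; the beneficiary continues to bear the burden.
Stage I.2 — burden on beneficiary; standard: the preponderance of the evidence (weight is at least 51).
    (c): 79 − 39 = 40 < 51 [not met]
    (d): 50 < 51 [not met]
  Stage I.2 not carried; the beneficiary fails its burden.
The analysis ends at Stage I.2; the trustee prevails on this issue.
— Issue II —
Stage II.1 — burden on beneficiary; standard: a heightened civil standard (weight is at least 78).
    (e): 80 ≥ 78 [met]
    (f): 88 ≥ 78 [met]
  Stage II.1 carried; the burden shifts to the trustee.
Stage II.2 — burden on trustee; standard: a heightened civil standard (weight is at least 78).
    (g): 88 − 4 = 84 ≥ 78 [met]
  Stage II.2 carried; the final stage is satisfied.
All stages carried — the trustee prevails on this issue.
— Issue III —
At Stage III.1 the beneficiary must meet the preponderance of the evidence (weight exceeds 50): on (h) the weight is 50, which does not exceed 50, so (h) does not meet the standard; on (i) the weight is 43, ≤ 50, so (i) does not meet the standard.
  Not every element is met, so the beneficiary fails to carry Stage III.1.
The analysis ends at Stage III.1; the trustee prevails on this issue.
Per-issue: Issue I → trustee; Issue II → trustee; Issue III → trustee. The beneficiary must prevail on a majority of issues; overall, the trustee prevails.

trustee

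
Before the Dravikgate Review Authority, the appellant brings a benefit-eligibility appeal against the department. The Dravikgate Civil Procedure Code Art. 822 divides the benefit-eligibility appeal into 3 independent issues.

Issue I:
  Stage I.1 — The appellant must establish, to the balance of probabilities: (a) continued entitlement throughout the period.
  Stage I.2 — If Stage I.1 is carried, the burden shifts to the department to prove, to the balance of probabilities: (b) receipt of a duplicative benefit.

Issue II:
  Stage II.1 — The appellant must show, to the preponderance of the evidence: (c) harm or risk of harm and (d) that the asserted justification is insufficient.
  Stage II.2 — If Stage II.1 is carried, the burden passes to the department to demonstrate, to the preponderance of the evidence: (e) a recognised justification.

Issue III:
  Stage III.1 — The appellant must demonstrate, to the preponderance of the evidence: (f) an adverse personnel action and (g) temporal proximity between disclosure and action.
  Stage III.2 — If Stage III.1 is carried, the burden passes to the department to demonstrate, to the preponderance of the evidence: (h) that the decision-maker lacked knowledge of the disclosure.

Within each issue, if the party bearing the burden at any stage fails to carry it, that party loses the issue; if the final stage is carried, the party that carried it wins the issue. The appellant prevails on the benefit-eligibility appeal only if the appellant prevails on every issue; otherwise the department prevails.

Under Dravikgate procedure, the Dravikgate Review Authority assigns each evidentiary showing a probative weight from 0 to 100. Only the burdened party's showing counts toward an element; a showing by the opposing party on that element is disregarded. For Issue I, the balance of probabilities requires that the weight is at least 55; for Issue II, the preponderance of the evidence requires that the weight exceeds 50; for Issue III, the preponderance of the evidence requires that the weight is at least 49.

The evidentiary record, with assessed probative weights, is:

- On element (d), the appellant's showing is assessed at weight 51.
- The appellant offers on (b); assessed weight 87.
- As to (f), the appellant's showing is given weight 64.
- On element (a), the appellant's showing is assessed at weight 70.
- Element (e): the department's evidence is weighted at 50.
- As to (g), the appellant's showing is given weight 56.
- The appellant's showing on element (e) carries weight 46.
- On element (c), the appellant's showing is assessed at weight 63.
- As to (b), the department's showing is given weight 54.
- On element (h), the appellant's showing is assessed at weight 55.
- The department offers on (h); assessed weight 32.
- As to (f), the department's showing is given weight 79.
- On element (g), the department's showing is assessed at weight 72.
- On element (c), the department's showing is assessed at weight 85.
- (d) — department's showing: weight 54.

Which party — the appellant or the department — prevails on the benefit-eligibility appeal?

appellant

— Issue I —
Stage I.1 — burden on appellant; standard: the balance of probabilities (weight is at least 55).
    (a): 70 ≥ 55 [met]
  The appellant carries Stage I.1; the department now bears the burden.
Stage I.2 — burden on department; standard: the balance of probabilities (weight is at least 55).
    (b): 54 (appellant's 87 disregarded) < 55 [not met]
  Not every element is met, so the department fails to carry Stage I.2.
The analysis ends at Stage I.2; the appellant prevails on this issue.
— Issue II —
At Stage II.1 the appellant must meet the preponderance of the evidence (weight exceeds 50): on (c) the weight is 63 (the department's 85 is given no effect), > 50, so (c) meets the standard; on (d) the weight is 51 (the department's 54 is given no effect), which does exceed 50, so (d) meets the standard.
  The appellant carries Stage II.1; the department now bears the burden.
At Stage II.2 the department must meet the preponderance of the evidence (weight exceeds 50): on (e) the weight is 50 (the appellant's 46 is given no effect), which does not exceed 50, so (e) does not meet the standard.
  Not every element is met, so the department fails to carry Stage II.2.
So the appellant prevails on this issue.
— Issue III —
Stage III.1 — burden on appellant; standard: the preponderance of the evidence (weight is at least 49).
    (f): 64 (department's 79 disregarded) ≥ 49 [met]
    (g): 56 (department's 72 disregarded) ≥ 49 [met]
  The appellant carries Stage III.1; the department now bears the burden.
Stage III.2 — burden on department; standard: the preponderance of the evidence (weight is at least 49).
    (h): 32 (appellant's 55 disregarded) < 49 [not met]
  Stage III.2 not carried; the department fails its burden.
The appellant prevails on this issue.
Per-issue: Issue I → appellant; Issue II → appellant; Issue III → appellant. The appellant must prevail on every issue; overall, the appellant prevails.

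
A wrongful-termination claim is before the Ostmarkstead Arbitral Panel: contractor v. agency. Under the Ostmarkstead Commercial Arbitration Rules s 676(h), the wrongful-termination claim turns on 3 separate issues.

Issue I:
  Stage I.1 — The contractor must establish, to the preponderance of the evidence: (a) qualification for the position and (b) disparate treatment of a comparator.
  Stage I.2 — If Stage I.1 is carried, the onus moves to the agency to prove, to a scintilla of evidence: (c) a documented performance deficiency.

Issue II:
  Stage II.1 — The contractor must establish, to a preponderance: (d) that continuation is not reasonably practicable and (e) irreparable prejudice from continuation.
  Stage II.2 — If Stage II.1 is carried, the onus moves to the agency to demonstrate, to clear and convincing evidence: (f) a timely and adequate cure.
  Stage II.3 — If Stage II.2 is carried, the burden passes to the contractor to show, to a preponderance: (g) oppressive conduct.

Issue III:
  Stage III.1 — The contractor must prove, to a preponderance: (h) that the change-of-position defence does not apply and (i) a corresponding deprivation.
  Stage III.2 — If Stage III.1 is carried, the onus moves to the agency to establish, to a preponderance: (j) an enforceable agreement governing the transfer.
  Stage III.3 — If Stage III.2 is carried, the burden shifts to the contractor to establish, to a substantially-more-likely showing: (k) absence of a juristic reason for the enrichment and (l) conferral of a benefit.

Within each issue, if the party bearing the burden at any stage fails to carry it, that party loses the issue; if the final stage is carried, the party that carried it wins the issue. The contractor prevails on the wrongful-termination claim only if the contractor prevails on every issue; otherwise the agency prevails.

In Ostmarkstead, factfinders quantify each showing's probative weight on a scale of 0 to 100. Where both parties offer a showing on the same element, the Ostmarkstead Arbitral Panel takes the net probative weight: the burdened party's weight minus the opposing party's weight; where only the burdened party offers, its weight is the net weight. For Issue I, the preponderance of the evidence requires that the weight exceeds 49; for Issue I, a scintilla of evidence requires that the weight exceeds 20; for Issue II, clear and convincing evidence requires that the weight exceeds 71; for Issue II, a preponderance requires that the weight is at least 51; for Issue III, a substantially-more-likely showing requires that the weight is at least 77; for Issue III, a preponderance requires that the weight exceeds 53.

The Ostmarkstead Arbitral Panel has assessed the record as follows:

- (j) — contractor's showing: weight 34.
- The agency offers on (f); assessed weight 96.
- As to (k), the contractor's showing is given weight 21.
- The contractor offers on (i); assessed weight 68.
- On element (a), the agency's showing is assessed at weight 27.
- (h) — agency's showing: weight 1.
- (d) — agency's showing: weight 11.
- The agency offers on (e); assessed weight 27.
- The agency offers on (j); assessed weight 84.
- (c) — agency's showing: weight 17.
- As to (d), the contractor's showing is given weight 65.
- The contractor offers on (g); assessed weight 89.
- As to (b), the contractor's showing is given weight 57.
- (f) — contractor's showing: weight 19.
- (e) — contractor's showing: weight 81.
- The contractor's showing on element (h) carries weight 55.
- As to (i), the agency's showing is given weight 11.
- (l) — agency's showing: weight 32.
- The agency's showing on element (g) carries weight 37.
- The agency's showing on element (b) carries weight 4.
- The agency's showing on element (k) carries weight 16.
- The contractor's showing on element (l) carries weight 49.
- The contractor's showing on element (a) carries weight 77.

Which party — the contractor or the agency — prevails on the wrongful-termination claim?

— Issue I —
At Stage I.1 the contractor must meet the preponderance of the evidence (weight exceeds 49): on (a) the weight is 77 less the opposing 27 gives net 50, > 49, so (a) meets the standard; on (b) the weight is 57 less the opposing 4 gives net 53, > 49, so (b) meets the standard.
  Stage I.1 carried; the burden shifts to the agency.
At Stage I.2 the agency must meet a scintilla of evidence (weight exceeds 20): on (c) the weight is 17, which does not exceed 20, so (c) does not meet the standard.
  The agency does not carry Stage I.2.
The analysis ends at Stage I.2; the contractor prevails on this issue.
— Issue II —
Stage II.1 (contractor, a preponderance, weight is at least 51): (d) net 65−11=54 ≥ 51 — meets; (e) net 81−27=54 ≥ 51 — meets.
  Stage II.1 carried; the burden shifts to the agency.
Stage II.2 (agency, clear and convincing evidence, weight exceeds 71): (f) net 96−19=77 > 71 — meets.
  All elements met. The burden passes to the contractor.
Stage II.3 (contractor, a preponderance, weight is at least 51): (g) net 89−37=52 ≥ 51 — meets.
  The contractor carries the last stage.
All stages carried — the contractor prevails on this issue.
— Issue III —
At Stage III.1 the contractor must meet a preponderance (weight exceeds 53): on (h) the weight is 55 less the opposing 1 gives net 54, which does exceed 53, so (h) meets the standard; on (i) the weight is 68 less the opposing 11 gives net 57, > 53, so (i) meets the standard.
  All elements met. The burden passes to the agency.
At Stage III.2 the agency must meet a preponderance (weight exceeds 53): on (j) the weight is 84 less the opposing 34 gives net 50, ≤ 53, so (j) does not meet the standard.
  Not every element is met, so the agency fails to carry Stage III.2.
The analysis ends at Stage III.2; the contractor prevails on this issue.
Per-issue: Issue I → contractor; Issue II → contractor; Issue III → contractor. The contractor must prevail on every issue; overall, the contractor prevails.

contractor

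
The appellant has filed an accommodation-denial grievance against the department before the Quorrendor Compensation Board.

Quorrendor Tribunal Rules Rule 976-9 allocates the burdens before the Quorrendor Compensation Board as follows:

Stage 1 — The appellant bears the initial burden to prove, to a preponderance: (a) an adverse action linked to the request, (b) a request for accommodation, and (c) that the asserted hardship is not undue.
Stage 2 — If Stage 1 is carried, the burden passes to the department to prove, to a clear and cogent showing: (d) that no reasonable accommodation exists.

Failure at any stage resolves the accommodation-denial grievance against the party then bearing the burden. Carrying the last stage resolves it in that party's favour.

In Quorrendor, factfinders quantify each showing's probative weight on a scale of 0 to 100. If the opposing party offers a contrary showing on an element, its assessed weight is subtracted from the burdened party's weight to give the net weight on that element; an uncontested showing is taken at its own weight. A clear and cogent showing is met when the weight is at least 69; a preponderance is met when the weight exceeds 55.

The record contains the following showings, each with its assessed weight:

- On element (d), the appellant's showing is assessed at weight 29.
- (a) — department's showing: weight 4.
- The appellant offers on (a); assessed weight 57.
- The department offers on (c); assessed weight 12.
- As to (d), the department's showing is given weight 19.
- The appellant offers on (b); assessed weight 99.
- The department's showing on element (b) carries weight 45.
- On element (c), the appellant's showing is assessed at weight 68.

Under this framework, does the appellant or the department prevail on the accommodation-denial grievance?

department

At Stage 1 the appellant must meet a preponderance (weight exceeds 55): on (a) the weight is 57 less the opposing 4 gives net 53, ≤ 55, so (a) does not meet the standard; on (b) the weight is 99 less the opposing 45 gives net 54, which does not exceed 55, so (b) does not meet the standard; on (c) the weight is 68 less the opposing 12 gives net 56, which does exceed 55, so (c) meets the standard.
  Stage 1 not carried; the appellant fails its burden.
So the department prevails.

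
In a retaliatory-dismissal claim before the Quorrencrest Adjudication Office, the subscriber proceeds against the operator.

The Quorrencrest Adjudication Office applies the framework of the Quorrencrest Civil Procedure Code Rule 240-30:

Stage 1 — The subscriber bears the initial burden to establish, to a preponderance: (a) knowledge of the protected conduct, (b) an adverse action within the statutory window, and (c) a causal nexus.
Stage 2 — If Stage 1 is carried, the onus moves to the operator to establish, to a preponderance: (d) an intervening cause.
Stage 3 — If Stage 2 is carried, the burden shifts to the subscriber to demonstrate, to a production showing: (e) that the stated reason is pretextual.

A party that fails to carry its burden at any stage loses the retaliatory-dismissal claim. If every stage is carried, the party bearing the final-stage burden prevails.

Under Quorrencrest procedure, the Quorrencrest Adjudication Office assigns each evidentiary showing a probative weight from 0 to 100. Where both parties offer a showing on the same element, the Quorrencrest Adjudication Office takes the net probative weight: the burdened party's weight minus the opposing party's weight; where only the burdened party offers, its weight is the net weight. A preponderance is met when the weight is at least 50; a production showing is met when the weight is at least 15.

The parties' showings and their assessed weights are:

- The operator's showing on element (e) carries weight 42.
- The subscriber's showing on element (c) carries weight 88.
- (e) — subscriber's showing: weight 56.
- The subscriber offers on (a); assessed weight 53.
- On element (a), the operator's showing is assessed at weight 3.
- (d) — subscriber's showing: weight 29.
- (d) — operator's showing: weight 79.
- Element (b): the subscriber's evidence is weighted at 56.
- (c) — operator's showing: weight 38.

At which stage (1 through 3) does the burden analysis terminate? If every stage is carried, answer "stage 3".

At Stage 1 the subscriber must meet a preponderance (weight is at least 50): on (a) the weight is 53 less the opposing 3 gives net 50, which does reach 50, so (a) meets the standard; on (b) the weight is 56, ≥ 50, so (b) meets the standard; on (c) the weight is 88 less the opposing 38 gives net 50, ≥ 50, so (c) meets the standard.
  Stage 1 carried; the burden shifts to the operator.
At Stage 2 the operator must meet a preponderance (weight is at least 50): on (d) the weight is 79 less the opposing 29 gives net 50, ≥ 50, so (d) meets the standard.
  All elements met. The burden passes to the subscriber.
At Stage 3 the subscriber must meet a production showing (weight is at least 15): on (e) the weight is 56 less the opposing 42 gives net 14, < 15, so (e) does not meet the standard.
  Not every element is met, so the subscriber fails to carry Stage 3.
So the operator prevails.

stage 3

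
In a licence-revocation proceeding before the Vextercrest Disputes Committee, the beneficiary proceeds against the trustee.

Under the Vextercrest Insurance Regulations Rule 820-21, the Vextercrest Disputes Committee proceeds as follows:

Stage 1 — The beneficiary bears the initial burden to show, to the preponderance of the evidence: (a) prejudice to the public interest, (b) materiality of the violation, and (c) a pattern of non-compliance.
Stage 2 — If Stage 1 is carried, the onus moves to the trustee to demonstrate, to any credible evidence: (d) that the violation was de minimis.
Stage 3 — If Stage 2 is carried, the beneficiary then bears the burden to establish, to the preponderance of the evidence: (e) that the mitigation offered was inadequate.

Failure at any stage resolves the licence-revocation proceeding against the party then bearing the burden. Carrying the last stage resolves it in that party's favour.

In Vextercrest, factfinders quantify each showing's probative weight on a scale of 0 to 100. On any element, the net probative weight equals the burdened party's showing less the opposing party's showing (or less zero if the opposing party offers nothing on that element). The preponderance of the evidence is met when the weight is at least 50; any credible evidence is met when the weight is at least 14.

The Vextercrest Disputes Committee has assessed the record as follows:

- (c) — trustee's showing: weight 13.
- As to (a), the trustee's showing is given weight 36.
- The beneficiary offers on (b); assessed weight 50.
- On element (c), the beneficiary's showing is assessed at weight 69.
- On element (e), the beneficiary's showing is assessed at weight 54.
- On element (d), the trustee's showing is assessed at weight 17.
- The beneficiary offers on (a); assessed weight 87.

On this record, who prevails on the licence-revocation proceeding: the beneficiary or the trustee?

beneficiary

Stage 1 — burden on beneficiary; standard: the preponderance of the evidence (weight is at least 50).
    (a): 87 − 36 = 51 ≥ 50 [met]
    (b): 50 ≥ 50 [met]
    (c): 69 − 13 = 56 ≥ 50 [met]
  The beneficiary carries Stage 1; the trustee now bears the burden.
Stage 2 — burden on trustee; standard: any credible evidence (weight is at least 14).
    (d): 17 ≥ 14 [met]
  Stage 2 carried; the burden shifts to the beneficiary.
Stage 3 — burden on beneficiary; standard: the preponderance of the evidence (weight is at least 50).
    (e): 54 ≥ 50 [met]
  All elements met at the final stage.
Every stage carried; the beneficiary prevails.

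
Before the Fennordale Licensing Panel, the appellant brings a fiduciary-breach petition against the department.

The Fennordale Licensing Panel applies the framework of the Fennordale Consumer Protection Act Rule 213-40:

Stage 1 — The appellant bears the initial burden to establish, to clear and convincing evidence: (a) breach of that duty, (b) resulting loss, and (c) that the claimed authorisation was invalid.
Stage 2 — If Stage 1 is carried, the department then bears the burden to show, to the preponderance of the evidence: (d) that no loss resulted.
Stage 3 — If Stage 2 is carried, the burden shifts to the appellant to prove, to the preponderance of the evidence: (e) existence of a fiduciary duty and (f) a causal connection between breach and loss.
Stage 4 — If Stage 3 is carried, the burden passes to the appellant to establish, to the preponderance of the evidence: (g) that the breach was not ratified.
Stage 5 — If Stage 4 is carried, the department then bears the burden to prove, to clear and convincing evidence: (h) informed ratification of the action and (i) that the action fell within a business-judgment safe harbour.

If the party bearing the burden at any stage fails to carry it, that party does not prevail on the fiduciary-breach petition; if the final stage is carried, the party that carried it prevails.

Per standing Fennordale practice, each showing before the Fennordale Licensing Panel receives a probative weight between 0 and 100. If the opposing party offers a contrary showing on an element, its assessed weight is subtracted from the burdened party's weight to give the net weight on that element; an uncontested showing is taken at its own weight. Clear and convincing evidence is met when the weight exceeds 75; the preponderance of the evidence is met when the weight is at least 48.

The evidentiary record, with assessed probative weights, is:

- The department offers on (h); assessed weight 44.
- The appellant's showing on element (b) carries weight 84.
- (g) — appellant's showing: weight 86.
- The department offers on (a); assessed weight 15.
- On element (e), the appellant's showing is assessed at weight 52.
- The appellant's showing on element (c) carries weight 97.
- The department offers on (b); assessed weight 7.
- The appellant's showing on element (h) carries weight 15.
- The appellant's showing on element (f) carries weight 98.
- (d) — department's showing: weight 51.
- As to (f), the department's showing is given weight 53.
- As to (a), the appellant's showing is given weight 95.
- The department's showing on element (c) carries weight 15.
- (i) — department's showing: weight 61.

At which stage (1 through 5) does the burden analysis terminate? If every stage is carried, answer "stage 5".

Stage 1 (appellant, clear and convincing evidence, weight exceeds 75): (a) net 95−15=80 > 75 — meets; (b) net 84−7=77 > 75 — meets; (c) net 97−15=82 > 75 — meets.
  Stage 1 is satisfied; the onus moves to the department.
Stage 2 (department, the preponderance of the evidence, weight is at least 48): (d) 51 ≥ 48 — meets.
  Stage 2 is satisfied; the onus moves to the appellant.
Stage 3 (appellant, the preponderance of the evidence, weight is at least 48): (e) 52 ≥ 48 — meets; (f) net 98−53=45 < 48 — fails.
  Not every element is met, so the appellant fails to carry Stage 3.
So the department prevails.

stage 3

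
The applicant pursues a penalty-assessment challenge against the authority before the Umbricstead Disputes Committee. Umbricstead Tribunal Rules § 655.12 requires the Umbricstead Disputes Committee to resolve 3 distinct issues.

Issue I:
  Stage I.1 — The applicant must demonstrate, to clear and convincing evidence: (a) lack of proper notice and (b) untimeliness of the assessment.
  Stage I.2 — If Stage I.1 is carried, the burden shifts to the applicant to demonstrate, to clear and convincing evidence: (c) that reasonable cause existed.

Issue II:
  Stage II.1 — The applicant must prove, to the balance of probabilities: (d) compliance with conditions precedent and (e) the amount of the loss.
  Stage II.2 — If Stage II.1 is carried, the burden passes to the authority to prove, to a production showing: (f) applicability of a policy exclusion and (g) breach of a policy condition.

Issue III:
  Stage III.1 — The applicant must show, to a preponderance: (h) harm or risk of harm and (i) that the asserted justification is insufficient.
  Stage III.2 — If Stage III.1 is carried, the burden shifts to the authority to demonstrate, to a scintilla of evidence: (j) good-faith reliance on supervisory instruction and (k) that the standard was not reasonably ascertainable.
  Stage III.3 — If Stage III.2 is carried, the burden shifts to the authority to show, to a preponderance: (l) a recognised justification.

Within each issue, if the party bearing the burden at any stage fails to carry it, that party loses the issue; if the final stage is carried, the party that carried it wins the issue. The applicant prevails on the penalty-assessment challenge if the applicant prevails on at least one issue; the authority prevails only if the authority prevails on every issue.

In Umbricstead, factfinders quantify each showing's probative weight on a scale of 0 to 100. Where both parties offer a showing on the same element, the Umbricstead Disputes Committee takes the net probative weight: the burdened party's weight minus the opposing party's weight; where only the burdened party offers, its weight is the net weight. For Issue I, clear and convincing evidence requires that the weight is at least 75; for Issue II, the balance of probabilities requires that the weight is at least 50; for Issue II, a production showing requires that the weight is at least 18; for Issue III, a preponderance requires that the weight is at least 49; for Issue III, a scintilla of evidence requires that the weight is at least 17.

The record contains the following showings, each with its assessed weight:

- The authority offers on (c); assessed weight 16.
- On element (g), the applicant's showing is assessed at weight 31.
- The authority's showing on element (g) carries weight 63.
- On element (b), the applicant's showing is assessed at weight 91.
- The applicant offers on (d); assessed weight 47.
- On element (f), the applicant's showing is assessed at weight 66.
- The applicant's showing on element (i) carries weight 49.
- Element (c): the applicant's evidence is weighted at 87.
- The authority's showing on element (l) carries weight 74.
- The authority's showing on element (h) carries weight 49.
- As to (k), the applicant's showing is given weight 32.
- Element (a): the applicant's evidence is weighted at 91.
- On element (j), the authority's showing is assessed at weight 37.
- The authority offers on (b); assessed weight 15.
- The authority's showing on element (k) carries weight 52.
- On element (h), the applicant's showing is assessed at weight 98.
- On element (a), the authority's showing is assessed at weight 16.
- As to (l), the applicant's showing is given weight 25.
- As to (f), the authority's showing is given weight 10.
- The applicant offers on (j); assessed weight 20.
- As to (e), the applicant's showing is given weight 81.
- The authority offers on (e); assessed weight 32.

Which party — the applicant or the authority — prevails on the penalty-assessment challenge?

authority

— Issue I —
Stage I.1 — burden on applicant; standard: clear and convincing evidence (weight is at least 75).
    (a): 91 − 16 = 75 ≥ 75 [met]
    (b): 91 − 15 = 76 ≥ 75 [met]
  Stage I.1 carried; the burden remains with the applicant.
Stage I.2 — burden on applicant; standard: clear and convincing evidence (weight is at least 75).
    (c): 87 − 16 = 71 < 75 [not met]
  Stage I.2 not carried; the applicant fails its burden.
So the authority prevails on this issue.
— Issue II —
At Stage II.1 the applicant must meet the balance of probabilities (weight is at least 50): on (d) the weight is 47, which does not reach 50, so (d) does not meet the standard; on (e) the weight is 81 less the opposing 32 gives net 49, < 50, so (e) does not meet the standard.
  The applicant does not carry Stage II.1.
The authority prevails on this issue.
— Issue III —
At Stage III.1 the applicant must meet a preponderance (weight is at least 49): on (h) the weight is 98 less the opposing 49 gives net 49, ≥ 49, so (h) meets the standard; on (i) the weight is 49, which does reach 49, so (i) meets the standard.
  All elements met. The burden passes to the authority.
At Stage III.2 the authority must meet a scintilla of evidence (weight is at least 17): on (j) the weight is 37 less the opposing 20 gives net 17, which does reach 17, so (j) meets the standard; on (k) the weight is 52 less the opposing 32 gives net 20, which does reach 17, so (k) meets the standard.
  Stage III.2 is satisfied; the authority continues to bear the burden.
At Stage III.3 the authority must meet a preponderance (weight is at least 49): on (l) the weight is 74 less the opposing 25 gives net 49, which does reach 49, so (l) meets the standard.
  All elements met at the final stage.
Every stage carried; the authority prevails on this issue.
Per-issue: Issue I → authority; Issue II → authority; Issue III → authority. The applicant must prevail on at least one issue; overall, the authority prevails.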